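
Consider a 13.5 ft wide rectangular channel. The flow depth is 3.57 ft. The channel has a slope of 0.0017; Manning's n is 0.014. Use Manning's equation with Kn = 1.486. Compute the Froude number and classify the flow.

subcritical

Flow area A = b·y = 13.5 × 3.57 = 48.2 ft². Wetted perimeter P = b + 2y = 13.5 + 2×3.57 = 20.64 ft.
Hydraulic radius R = A/P = 48.2/20.64 = 2.335 ft.
V = (1.486/n) R^(2/3) √S = (1.486/0.014) × 2.335^(2/3) × √0.0017 = 7.703 ft/s. Hydraulic depth D_h = A/T = 48.2/13.5 = 3.57 ft.
Froude number Fr = V/√(g·D_h) = 7.703/√(32.2×3.57) = 0.718, which is less than 1, so the flow is subcritical.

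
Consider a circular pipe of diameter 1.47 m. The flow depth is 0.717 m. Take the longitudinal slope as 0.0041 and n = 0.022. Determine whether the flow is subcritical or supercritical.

subcritical

For a circular section of diameter D = 1.47 m at depth y = 0.717 m, the central angle is θ = 2 arccos(1 − 2y/D) = 3.093 rad. Then A = (D²/8)(θ − sin θ) = 0.8221 m² and P = Dθ/2 = 2.273 m.
Hydraulic radius R = A/P = 0.8221/2.273 = 0.3617 m.
V = (1/n) R^(2/3) √S = (1/0.022) × 0.3617^(2/3) × √0.0041 = 1.477 m/s. Hydraulic depth D_h = A/T = 0.8221/1.47 = 0.5594 m.
Froude number Fr = V/√(g·D_h) = 1.477/√(9.81×0.5594) = 0.631, which is less than 1, so the flow is subcritical.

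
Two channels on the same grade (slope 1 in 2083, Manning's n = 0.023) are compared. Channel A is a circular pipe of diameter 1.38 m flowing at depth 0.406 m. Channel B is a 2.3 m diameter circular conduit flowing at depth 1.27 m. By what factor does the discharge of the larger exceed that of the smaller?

12.2

Channel A: For a circular section of diameter D = 1.38 m at depth y = 0.406 m, the central angle is θ = 2 arccos(1 − 2y/D) = 2.293 rad. Then A = (D²/8)(θ − sin θ) = 0.3673 m² and P = Dθ/2 = 1.582 m. Hydraulic radius R = A/P = 0.3673/1.582 = 0.2321 m. Q_A = (1/0.023)·0.3673·0.2321^(2/3)·√0.0004801 = 0.1322 m³/s.
Channel B: For a circular section of diameter D = 2.3 m at depth y = 1.27 m, the central angle is θ = 2 arccos(1 − 2y/D) = 3.351 rad. Then A = (D²/8)(θ − sin θ) = 2.353 m² and P = Dθ/2 = 3.853 m. Hydraulic radius R = A/P = 2.353/3.853 = 0.6106 m. Q_B = (1/0.023)·2.353·0.6106^(2/3)·√0.0004801 = 1.613 m³/s.
The larger discharge is 1.613 m³/s and the smaller is 0.1322 m³/s; the ratio is 12.2.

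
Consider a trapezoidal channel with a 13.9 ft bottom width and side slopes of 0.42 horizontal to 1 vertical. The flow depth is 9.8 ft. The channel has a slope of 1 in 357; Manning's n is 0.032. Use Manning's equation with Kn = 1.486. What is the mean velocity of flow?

With bottom width b = 13.9 ft and side slope z = 0.42: A = (b + zy)y = (13.9 + 0.42×9.8)×9.8 = 176.6 ft²; P = b + 2y√(1+z²) = 13.9 + 2×9.8×1.085 = 35.16 ft.
Hydraulic radius R = A/P = 176.6/35.16 = 5.022 ft.
From Manning's equation, V = (1.486/n) R^(2/3) S^(1/2) = (1.486/0.032) × 5.022^(2/3) × 0.002801^(1/2) = 7.21 ft/s.

V = 7.21 ft/s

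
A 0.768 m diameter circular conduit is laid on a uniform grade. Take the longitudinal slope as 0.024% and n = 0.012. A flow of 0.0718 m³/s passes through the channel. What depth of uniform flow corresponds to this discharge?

y_n = 0.319 m

Manning's equation rearranged: A R^(2/3) = nQ / (1·√S) = 0.012 × 0.0718 / (√0.00024) = 0.05562.
At y = 0.28 m: A R^(2/3) = 0.04377 — short.
At y = 0.398 m: A R^(2/3) = 0.08188 — over.
At y = 0.319 m: A R^(2/3) = 0.05564 — ≈ 0.05562.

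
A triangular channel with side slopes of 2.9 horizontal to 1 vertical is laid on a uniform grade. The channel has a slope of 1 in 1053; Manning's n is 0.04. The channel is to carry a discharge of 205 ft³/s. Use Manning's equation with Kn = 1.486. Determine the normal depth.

Manning's equation rearranged: A R^(2/3) = nQ / (1.486·√S) = 0.04 × 205 / (1.486 × √0.0009497) = 179.1.
Trying y = 4.67 ft: A R^(2/3) = 107.2 — too small.
Trying y = 6.64 ft: A R^(2/3) = 274.1 — too large.
Trying y = 5.66 ft: A R^(2/3) = 179 — close enough.

y_n = 5.66 ft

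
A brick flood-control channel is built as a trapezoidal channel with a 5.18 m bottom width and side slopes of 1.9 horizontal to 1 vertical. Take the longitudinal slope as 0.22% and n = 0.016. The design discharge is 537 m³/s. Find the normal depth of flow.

y_n = 5.57 m

Manning's equation rearranged: A R^(2/3) = nQ / (1·√S) = 0.016 × 537 / (√0.0022) = 183.2.
Try y = 6.27 m: A R^(2/3) = 239.4 — too large.
Try y = 4.02 m: A R^(2/3) = 89.68 — too small.
Try y = 5.57 m: A R^(2/3) = 183.3 — ≈ 183.2.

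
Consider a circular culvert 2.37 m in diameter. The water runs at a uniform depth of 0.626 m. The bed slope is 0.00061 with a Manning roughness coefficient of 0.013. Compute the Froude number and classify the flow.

For a circular section of diameter D = 2.37 m at depth y = 0.626 m, the central angle is θ = 2 arccos(1 − 2y/D) = 2.159 rad. Then A = (D²/8)(θ − sin θ) = 0.9318 m² and P = Dθ/2 = 2.559 m.
Hydraulic radius R = A/P = 0.9318/2.559 = 0.3642 m.
V = (1/n) R^(2/3) √S = (1/0.013) × 0.3642^(2/3) × √0.00061 = 0.9689 m/s. Hydraulic depth D_h = A/T = 0.9318/2.09 = 0.4459 m.
Froude number Fr = V/√(g·D_h) = 0.9689/√(9.81×0.4459) = 0.463, which is less than 1, so the flow is subcritical.

subcritical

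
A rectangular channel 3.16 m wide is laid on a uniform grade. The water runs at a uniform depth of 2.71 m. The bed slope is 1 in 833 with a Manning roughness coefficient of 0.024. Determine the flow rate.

Flow area A = b·y = 3.16 × 2.71 = 8.564 m². Wetted perimeter P = b + 2y = 3.16 + 2×2.71 = 8.58 m.
Hydraulic radius R = A/P = 8.564/8.58 = 0.9981 m.
Manning's equation: Q = (1/n) A R^(2/3) S^(1/2) = (1/0.024) × 8.564 × 0.9981^(2/3) × 0.0012^(1/2) = 12.3 m³/s.

Q = 12.3 m³/s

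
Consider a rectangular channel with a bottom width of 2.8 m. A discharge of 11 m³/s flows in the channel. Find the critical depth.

y_c = 1.16 m

For a rectangular channel, critical depth y_c = (q²/g)^(1/3) where q = Q/b = 11/2.8 = 3.929 m²/s.
So y_c = (3.929²/9.81)^(1/3) = 1.16 m.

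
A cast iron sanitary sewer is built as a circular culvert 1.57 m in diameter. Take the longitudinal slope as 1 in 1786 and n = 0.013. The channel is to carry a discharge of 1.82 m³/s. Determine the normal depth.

Manning's equation rearranged: A R^(2/3) = nQ / (1·√S) = 0.013 × 1.82 / (√0.0005599) = 0.9999.
Trying y = 1.46 m: A R^(2/3) = 1.116 — over.
Trying y = 0.851 m: A R^(2/3) = 0.5936 — short.
Trying y = 1.24 m: A R^(2/3) = 1.001 — close enough.

y_n = 1.24 m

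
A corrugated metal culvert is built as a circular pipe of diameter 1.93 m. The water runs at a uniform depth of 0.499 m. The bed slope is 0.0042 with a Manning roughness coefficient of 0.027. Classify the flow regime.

For a circular section of diameter D = 1.93 m at depth y = 0.499 m, the central angle is θ = 2 arccos(1 − 2y/D) = 2.134 rad. Then A = (D²/8)(θ − sin θ) = 0.5997 m² and P = Dθ/2 = 2.059 m.
Hydraulic radius R = A/P = 0.5997/2.059 = 0.2912 m.
V = (1/n) R^(2/3) √S = (1/0.027) × 0.2912^(2/3) × √0.0042 = 1.055 m/s. Hydraulic depth D_h = A/T = 0.5997/1.69 = 0.3548 m.
Froude number Fr = V/√(g·D_h) = 1.055/√(9.81×0.3548) = 0.565, which is less than 1, so the flow is subcritical.

subcritical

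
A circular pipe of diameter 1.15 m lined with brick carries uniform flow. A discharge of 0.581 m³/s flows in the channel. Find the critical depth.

At critical depth, Q² T / (g A³) = 1, i.e. A³/T = Q²/g = 0.581²/9.81 = 0.03441.
At y = 0.516 m: A³/T = 0.08052 — over.
At y = 0.296 m: A³/T = 0.009418 — short.
At y = 0.414 m: A³/T = 0.03456 — close enough.

y_c = 0.414 m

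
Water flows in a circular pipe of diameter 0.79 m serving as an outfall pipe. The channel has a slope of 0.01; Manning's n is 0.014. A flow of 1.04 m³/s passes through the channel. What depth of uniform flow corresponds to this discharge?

y_n = 0.573 m

Manning's equation rearranged: A R^(2/3) = nQ / (1·√S) = 0.014 × 1.04 / (√0.01) = 0.1456.
At y = 0.672 m: A R^(2/3) = 0.1714 — over.
At y = 0.573 m: A R^(2/3) = 0.1456 — ≈ 0.1456.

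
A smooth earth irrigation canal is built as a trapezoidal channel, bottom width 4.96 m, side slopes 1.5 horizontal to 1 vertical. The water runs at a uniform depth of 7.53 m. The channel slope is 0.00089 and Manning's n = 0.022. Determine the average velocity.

With bottom width b = 4.96 m and side slope z = 1.5: A = (b + zy)y = (4.96 + 1.5×7.53)×7.53 = 122.4 m²; P = b + 2y√(1+z²) = 4.96 + 2×7.53×1.803 = 32.11 m.
Hydraulic radius R = A/P = 122.4/32.11 = 3.812 m.
From Manning's equation, V = (1/n) R^(2/3) S^(1/2) = (1/0.022) × 3.812^(2/3) × 0.00089^(1/2) = 3.31 m/s.

V = 3.31 m/s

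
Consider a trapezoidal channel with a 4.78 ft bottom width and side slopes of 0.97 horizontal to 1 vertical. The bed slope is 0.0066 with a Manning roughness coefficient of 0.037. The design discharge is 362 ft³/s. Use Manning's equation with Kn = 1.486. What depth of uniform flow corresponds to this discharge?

y_n = 5.53 ft

Manning's equation rearranged: A R^(2/3) = nQ / (1.486·√S) = 0.037 × 362 / (1.486 × √0.0066) = 110.9.
Try y = 4.47 ft: A R^(2/3) = 72.32 — too small.
Try y = 6.75 ft: A R^(2/3) = 167.5 — too large.
Try y = 5.53 ft: A R^(2/3) = 110.9 — matches.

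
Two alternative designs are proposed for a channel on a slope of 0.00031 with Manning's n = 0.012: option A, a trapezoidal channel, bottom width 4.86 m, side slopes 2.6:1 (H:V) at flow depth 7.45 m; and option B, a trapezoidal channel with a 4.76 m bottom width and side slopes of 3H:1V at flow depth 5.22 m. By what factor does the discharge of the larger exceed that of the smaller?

Channel A: With bottom width b = 4.86 m and side slope z = 2.6: A = (b + zy)y = (4.86 + 2.6×7.45)×7.45 = 180.5 m²; P = b + 2y√(1+z²) = 4.86 + 2×7.45×2.786 = 46.37 m. Hydraulic radius R = A/P = 180.5/46.37 = 3.893 m. Q_A = (1/0.012)·180.5·3.893^(2/3)·√0.00031 = 655.5 m³/s.
Channel B: With bottom width b = 4.76 m and side slope z = 3: A = (b + zy)y = (4.76 + 3×5.22)×5.22 = 106.6 m²; P = b + 2y√(1+z²) = 4.76 + 2×5.22×3.162 = 37.77 m. Hydraulic radius R = A/P = 106.6/37.77 = 2.822 m. Q_B = (1/0.012)·106.6·2.822^(2/3)·√0.00031 = 312.3 m³/s.
The larger discharge is 655.5 m³/s and the smaller is 312.3 m³/s; the ratio is 2.1.

2.1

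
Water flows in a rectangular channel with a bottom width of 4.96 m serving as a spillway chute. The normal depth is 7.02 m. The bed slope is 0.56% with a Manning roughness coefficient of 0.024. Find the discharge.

Q = 163 m³/s

Flow area A = b·y = 4.96 × 7.02 = 34.82 m². Wetted perimeter P = b + 2y = 4.96 + 2×7.02 = 19 m.
Hydraulic radius R = A/P = 34.82/19 = 1.833 m.
Manning's equation: Q = (1/n) A R^(2/3) S^(1/2) = (1/0.024) × 34.82 × 1.833^(2/3) × 0.0056^(1/2) = 163 m³/s.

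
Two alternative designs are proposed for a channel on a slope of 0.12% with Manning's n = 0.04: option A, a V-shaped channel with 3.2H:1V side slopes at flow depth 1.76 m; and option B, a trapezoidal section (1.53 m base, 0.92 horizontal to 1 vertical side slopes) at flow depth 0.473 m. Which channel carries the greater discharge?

channel A

Channel A: For a triangular section with side slope z = 3.2: A = zy² = 3.2×1.76² = 9.912 m²; P = 2y√(1+z²) = 2×1.76×3.353 = 11.8 m. Hydraulic radius R = A/P = 9.912/11.8 = 0.8399 m. Q_A = (1/0.04)·9.912·0.8399^(2/3)·√0.0012 = 7.642 m³/s.
Channel B: With bottom width b = 1.53 m and side slope z = 0.92: A = (b + zy)y = (1.53 + 0.92×0.473)×0.473 = 0.9295 m²; P = b + 2y√(1+z²) = 1.53 + 2×0.473×1.359 = 2.815 m. Hydraulic radius R = A/P = 0.9295/2.815 = 0.3302 m. Q_B = (1/0.04)·0.9295·0.3302^(2/3)·√0.0012 = 0.3845 m³/s.
Q_A = 7.642 m³/s vs Q_B = 0.3845 m³/s, so channel A carries more.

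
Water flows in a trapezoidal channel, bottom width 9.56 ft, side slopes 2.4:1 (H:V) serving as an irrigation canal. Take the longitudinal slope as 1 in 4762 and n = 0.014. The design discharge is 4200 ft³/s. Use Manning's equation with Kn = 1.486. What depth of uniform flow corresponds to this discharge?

y_n = 15.1 ft

Manning's equation rearranged: A R^(2/3) = nQ / (1.486·√S) = 0.014 × 4200 / (1.486 × √0.00021) = 2731.
Try y = 11.4 ft: A R^(2/3) = 1407 — too small.
Try y = 17 ft: A R^(2/3) = 3632 — too large.
Try y = 15.1 ft: A R^(2/3) = 2732 — matches.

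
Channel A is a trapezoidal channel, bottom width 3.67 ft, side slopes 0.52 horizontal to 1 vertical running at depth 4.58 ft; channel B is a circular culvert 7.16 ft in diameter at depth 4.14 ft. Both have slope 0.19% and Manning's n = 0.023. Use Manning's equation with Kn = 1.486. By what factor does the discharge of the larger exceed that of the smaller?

Channel A: With bottom width b = 3.67 ft and side slope z = 0.52: A = (b + zy)y = (3.67 + 0.52×4.58)×4.58 = 27.72 ft²; P = b + 2y√(1+z²) = 3.67 + 2×4.58×1.127 = 13.99 ft. Hydraulic radius R = A/P = 27.72/13.99 = 1.981 ft. Q_A = (1.486/0.023)·27.72·1.981^(2/3)·√0.0019 = 123.1 ft³/s.
Channel B: For a circular section of diameter D = 7.16 ft at depth y = 4.14 ft, the central angle is θ = 2 arccos(1 − 2y/D) = 3.456 rad. Then A = (D²/8)(θ − sin θ) = 24.13 ft² and P = Dθ/2 = 12.37 ft. Hydraulic radius R = A/P = 24.13/12.37 = 1.95 ft. Q_B = (1.486/0.023)·24.13·1.95^(2/3)·√0.0019 = 106 ft³/s.
The larger discharge is 123.1 ft³/s and the smaller is 106 ft³/s; the ratio is 1.16.

1.16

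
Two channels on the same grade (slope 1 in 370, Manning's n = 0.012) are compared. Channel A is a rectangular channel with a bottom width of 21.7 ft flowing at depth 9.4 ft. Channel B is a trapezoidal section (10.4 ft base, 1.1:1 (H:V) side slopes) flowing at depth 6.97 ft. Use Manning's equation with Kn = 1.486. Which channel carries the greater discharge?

channel A

Channel A: Flow area A = b·y = 21.7 × 9.4 = 204 ft². Wetted perimeter P = b + 2y = 21.7 + 2×9.4 = 40.5 ft. Hydraulic radius R = A/P = 204/40.5 = 5.037 ft. Q_A = (1.486/0.012)·204·5.037^(2/3)·√0.002703 = 3858 ft³/s.
Channel B: With bottom width b = 10.4 ft and side slope z = 1.1: A = (b + zy)y = (10.4 + 1.1×6.97)×6.97 = 125.9 ft²; P = b + 2y√(1+z²) = 10.4 + 2×6.97×1.487 = 31.12 ft. Hydraulic radius R = A/P = 125.9/31.12 = 4.046 ft. Q_B = (1.486/0.012)·125.9·4.046^(2/3)·√0.002703 = 2058 ft³/s.
Q_A = 3858 ft³/s vs Q_B = 2058 ft³/s, so channel A carries more.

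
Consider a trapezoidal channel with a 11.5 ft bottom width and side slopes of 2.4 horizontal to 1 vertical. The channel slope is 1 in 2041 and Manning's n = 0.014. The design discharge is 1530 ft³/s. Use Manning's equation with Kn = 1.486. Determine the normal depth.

Manning's equation rearranged: A R^(2/3) = nQ / (1.486·√S) = 0.014 × 1530 / (1.486 × √0.00049) = 651.2.
Trying y = 9.58 ft: A R^(2/3) = 1016 — too large.
Trying y = 7.83 ft: A R^(2/3) = 650.5 — close enough.

y_n = 7.83 ft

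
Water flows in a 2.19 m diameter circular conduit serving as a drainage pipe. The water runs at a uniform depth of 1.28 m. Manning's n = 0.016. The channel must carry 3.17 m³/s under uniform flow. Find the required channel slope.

S = 0.000972

For a circular section of diameter D = 2.19 m at depth y = 1.28 m, the central angle is θ = 2 arccos(1 − 2y/D) = 3.481 rad. Then A = (D²/8)(θ − sin θ) = 2.287 m² and P = Dθ/2 = 3.812 m.
Hydraulic radius R = A/P = 2.287/3.812 = 0.5999 m.
From Manning's equation, S = [nQ / (1 A R^(2/3))]² = [0.016 × 3.17 / (1 × 2.287 × 0.5999^(2/3))]² = 0.000972.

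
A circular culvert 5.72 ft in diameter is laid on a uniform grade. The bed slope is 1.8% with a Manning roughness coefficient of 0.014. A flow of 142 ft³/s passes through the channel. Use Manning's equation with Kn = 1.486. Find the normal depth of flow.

Manning's equation rearranged: A R^(2/3) = nQ / (1.486·√S) = 0.014 × 142 / (1.486 × √0.018) = 9.972.
Trying y = 1.91 ft: A R^(2/3) = 7.845 — low.
Trying y = 2.17 ft: A R^(2/3) = 9.97 — ≈ 9.972.

y_n = 2.17 ft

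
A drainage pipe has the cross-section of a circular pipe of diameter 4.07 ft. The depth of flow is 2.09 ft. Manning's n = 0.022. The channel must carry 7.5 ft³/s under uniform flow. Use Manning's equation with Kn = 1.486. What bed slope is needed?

S = 0.00026

For a circular section of diameter D = 4.07 ft at depth y = 2.09 ft, the central angle is θ = 2 arccos(1 − 2y/D) = 3.196 rad. Then A = (D²/8)(θ − sin θ) = 6.729 ft² and P = Dθ/2 = 6.503 ft.
Hydraulic radius R = A/P = 6.729/6.503 = 1.035 ft.
From Manning's equation, S = [nQ / (1.486 A R^(2/3))]² = [0.022 × 7.5 / (1.486 × 6.729 × 1.035^(2/3))]² = 0.00026.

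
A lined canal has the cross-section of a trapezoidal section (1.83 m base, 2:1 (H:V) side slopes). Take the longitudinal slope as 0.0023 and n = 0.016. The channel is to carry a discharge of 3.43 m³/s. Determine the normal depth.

Manning's equation rearranged: A R^(2/3) = nQ / (1·√S) = 0.016 × 3.43 / (√0.0023) = 1.144.
At y = 0.782 m: A R^(2/3) = 1.668 — high.
At y = 0.483 m: A R^(2/3) = 0.6559 — low.
At y = 0.646 m: A R^(2/3) = 1.144 — matches.

y_n = 0.646 m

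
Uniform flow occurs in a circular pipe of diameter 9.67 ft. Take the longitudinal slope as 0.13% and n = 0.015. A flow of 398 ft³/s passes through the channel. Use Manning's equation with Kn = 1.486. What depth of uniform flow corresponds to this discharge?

y_n = 6.8 ft

Manning's equation rearranged: A R^(2/3) = nQ / (1.486·√S) = 0.015 × 398 / (1.486 × √0.0013) = 111.4.
At y = 5.5 ft: A R^(2/3) = 81.77 — low.
At y = 8.5 ft: A R^(2/3) = 139.4 — high.
At y = 6.8 ft: A R^(2/3) = 111.4 — matches.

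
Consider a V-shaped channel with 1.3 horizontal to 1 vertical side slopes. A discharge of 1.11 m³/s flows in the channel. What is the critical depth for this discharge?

y_c = 0.683 m

At critical depth, Q² T / (g A³) = 1, i.e. A³/T = Q²/g = 1.11²/9.81 = 0.1256.
Try y = 0.594 m: A³/T = 0.06249 — low.
Try y = 0.833 m: A³/T = 0.3389 — high.
Try y = 0.683 m: A³/T = 0.1256 — matches.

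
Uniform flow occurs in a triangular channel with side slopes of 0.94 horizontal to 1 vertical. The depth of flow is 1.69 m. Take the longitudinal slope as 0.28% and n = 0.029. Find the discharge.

Q = 3.4 m³/s

For a triangular section with side slope z = 0.94: A = zy² = 0.94×1.69² = 2.685 m²; P = 2y√(1+z²) = 2×1.69×1.372 = 4.639 m.
Hydraulic radius R = A/P = 2.685/4.639 = 0.5787 m.
Manning's equation: Q = (1/n) A R^(2/3) S^(1/2) = (1/0.029) × 2.685 × 0.5787^(2/3) × 0.0028^(1/2) = 3.4 m³/s.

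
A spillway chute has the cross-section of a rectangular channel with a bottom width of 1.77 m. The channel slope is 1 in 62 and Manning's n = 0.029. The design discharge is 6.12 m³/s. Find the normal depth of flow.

Manning's equation rearranged: A R^(2/3) = nQ / (1·√S) = 0.029 × 6.12 / (√0.01613) = 1.397.
At y = 0.84 m: A R^(2/3) = 0.8483 — short.
At y = 1.35 m: A R^(2/3) = 1.574 — over.
At y = 1.23 m: A R^(2/3) = 1.398 — matches.

y_n = 1.23 m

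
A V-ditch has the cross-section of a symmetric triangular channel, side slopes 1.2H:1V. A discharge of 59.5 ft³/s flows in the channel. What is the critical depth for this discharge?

At critical depth, Q² T / (g A³) = 1, i.e. A³/T = Q²/g = 59.5²/32.2 = 109.9.
Trying y = 2.37 ft: A³/T = 53.84 — too small.
Trying y = 2.73 ft: A³/T = 109.2 — close enough.

y_c = 2.73 ft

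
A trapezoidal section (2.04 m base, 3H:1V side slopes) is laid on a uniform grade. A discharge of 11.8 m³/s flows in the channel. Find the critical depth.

At critical depth, Q² T / (g A³) = 1, i.e. A³/T = Q²/g = 11.8²/9.81 = 14.19.
Trying y = 0.839 m: A³/T = 7.901 — short.
Trying y = 1.23 m: A³/T = 37.16 — over.
Trying y = 0.972 m: A³/T = 14.2 — close enough.

y_c = 0.972 m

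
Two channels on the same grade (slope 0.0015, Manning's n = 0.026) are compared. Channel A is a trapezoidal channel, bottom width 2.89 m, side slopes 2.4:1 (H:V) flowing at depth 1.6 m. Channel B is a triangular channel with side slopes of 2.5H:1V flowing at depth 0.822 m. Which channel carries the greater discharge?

channel A

Channel A: With bottom width b = 2.89 m and side slope z = 2.4: A = (b + zy)y = (2.89 + 2.4×1.6)×1.6 = 10.77 m²; P = b + 2y√(1+z²) = 2.89 + 2×1.6×2.6 = 11.21 m. Hydraulic radius R = A/P = 10.77/11.21 = 0.9606 m. Q_A = (1/0.026)·10.77·0.9606^(2/3)·√0.0015 = 15.62 m³/s.
Channel B: For a triangular section with side slope z = 2.5: A = zy² = 2.5×0.822² = 1.689 m²; P = 2y√(1+z²) = 2×0.822×2.693 = 4.427 m. Hydraulic radius R = A/P = 1.689/4.427 = 0.3816 m. Q_B = (1/0.026)·1.689·0.3816^(2/3)·√0.0015 = 1.324 m³/s.
Q_A = 15.62 m³/s vs Q_B = 1.324 m³/s, so channel A carries more.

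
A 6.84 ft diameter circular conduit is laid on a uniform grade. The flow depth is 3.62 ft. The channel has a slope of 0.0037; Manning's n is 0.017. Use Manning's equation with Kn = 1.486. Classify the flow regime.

subcritical

For a circular section of diameter D = 6.84 ft at depth y = 3.62 ft, the central angle is θ = 2 arccos(1 − 2y/D) = 3.259 rad. Then A = (D²/8)(θ − sin θ) = 19.74 ft² and P = Dθ/2 = 11.14 ft.
Hydraulic radius R = A/P = 19.74/11.14 = 1.771 ft.
V = (1.486/n) R^(2/3) √S = (1.486/0.017) × 1.771^(2/3) × √0.0037 = 7.784 ft/s. Hydraulic depth D_h = A/T = 19.74/6.828 = 2.891 ft.
Froude number Fr = V/√(g·D_h) = 7.784/√(32.2×2.891) = 0.807, which is less than 1, so the flow is subcritical.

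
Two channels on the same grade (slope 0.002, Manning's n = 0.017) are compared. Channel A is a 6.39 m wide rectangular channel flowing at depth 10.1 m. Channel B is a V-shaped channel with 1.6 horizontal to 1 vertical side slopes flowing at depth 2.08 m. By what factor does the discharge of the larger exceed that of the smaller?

18.3

Channel A: Flow area A = b·y = 6.39 × 10.1 = 64.54 m². Wetted perimeter P = b + 2y = 6.39 + 2×10.1 = 26.59 m. Hydraulic radius R = A/P = 64.54/26.59 = 2.427 m. Q_A = (1/0.017)·64.54·2.427^(2/3)·√0.002 = 306.6 m³/s.
Channel B: For a triangular section with side slope z = 1.6: A = zy² = 1.6×2.08² = 6.922 m²; P = 2y√(1+z²) = 2×2.08×1.887 = 7.849 m. Hydraulic radius R = A/P = 6.922/7.849 = 0.8819 m. Q_B = (1/0.017)·6.922·0.8819^(2/3)·√0.002 = 16.75 m³/s.
The larger discharge is 306.6 m³/s and the smaller is 16.75 m³/s; the ratio is 18.3.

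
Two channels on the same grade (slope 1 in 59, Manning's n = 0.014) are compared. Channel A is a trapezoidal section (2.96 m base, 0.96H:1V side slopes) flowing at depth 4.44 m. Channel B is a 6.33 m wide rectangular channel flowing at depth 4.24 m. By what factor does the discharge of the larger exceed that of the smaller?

1.32

Channel A: With bottom width b = 2.96 m and side slope z = 0.96: A = (b + zy)y = (2.96 + 0.96×4.44)×4.44 = 32.07 m²; P = b + 2y√(1+z²) = 2.96 + 2×4.44×1.386 = 15.27 m. Hydraulic radius R = A/P = 32.07/15.27 = 2.1 m. Q_A = (1/0.014)·32.07·2.1^(2/3)·√0.01695 = 489 m³/s.
Channel B: Flow area A = b·y = 6.33 × 4.24 = 26.84 m². Wetted perimeter P = b + 2y = 6.33 + 2×4.24 = 14.81 m. Hydraulic radius R = A/P = 26.84/14.81 = 1.812 m. Q_B = (1/0.014)·26.84·1.812^(2/3)·√0.01695 = 371 m³/s.
The larger discharge is 489 m³/s and the smaller is 371 m³/s; the ratio is 1.32.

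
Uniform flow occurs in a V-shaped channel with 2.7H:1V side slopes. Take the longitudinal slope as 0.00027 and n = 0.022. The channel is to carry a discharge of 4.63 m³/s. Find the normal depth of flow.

Manning's equation rearranged: A R^(2/3) = nQ / (1·√S) = 0.022 × 4.63 / (√0.00027) = 6.199.
At y = 1.87 m: A R^(2/3) = 8.649 — high.
At y = 1.44 m: A R^(2/3) = 4.309 — low.
At y = 1.65 m: A R^(2/3) = 6.195 — ≈ 6.199.

y_n = 1.65 m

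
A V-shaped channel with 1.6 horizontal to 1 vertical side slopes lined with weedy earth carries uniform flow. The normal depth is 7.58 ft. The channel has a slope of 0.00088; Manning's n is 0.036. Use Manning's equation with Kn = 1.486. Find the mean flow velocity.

V = 2.67 ft/s

For a triangular section with side slope z = 1.6: A = zy² = 1.6×7.58² = 91.93 ft²; P = 2y√(1+z²) = 2×7.58×1.887 = 28.6 ft.
Hydraulic radius R = A/P = 91.93/28.6 = 3.214 ft.
From Manning's equation, V = (1.486/n) R^(2/3) S^(1/2) = (1.486/0.036) × 3.214^(2/3) × 0.00088^(1/2) = 2.67 ft/s.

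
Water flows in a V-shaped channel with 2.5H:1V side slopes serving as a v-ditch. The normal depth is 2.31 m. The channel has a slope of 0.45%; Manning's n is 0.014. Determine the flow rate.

For a triangular section with side slope z = 2.5: A = zy² = 2.5×2.31² = 13.34 m²; P = 2y√(1+z²) = 2×2.31×2.693 = 12.44 m.
Hydraulic radius R = A/P = 13.34/12.44 = 1.072 m.
Manning's equation: Q = (1/n) A R^(2/3) S^(1/2) = (1/0.014) × 13.34 × 1.072^(2/3) × 0.0045^(1/2) = 67 m³/s.

Q = 67 m³/s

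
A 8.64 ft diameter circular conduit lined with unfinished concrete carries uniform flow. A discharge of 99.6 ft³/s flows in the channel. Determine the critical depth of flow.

At critical depth, Q² T / (g A³) = 1, i.e. A³/T = Q²/g = 99.6²/32.2 = 308.1.
Try y = 2.79 ft: A³/T = 543.7 — over.
Try y = 2.41 ft: A³/T = 308.2 — close enough.

y_c = 2.41 ft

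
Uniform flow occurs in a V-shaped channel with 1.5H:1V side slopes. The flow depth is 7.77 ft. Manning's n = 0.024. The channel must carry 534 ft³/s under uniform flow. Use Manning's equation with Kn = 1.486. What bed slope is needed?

S = 0.0019

For a triangular section with side slope z = 1.5: A = zy² = 1.5×7.77² = 90.56 ft²; P = 2y√(1+z²) = 2×7.77×1.803 = 28.02 ft.
Hydraulic radius R = A/P = 90.56/28.02 = 3.233 ft.
From Manning's equation, S = [nQ / (1.486 A R^(2/3))]² = [0.024 × 534 / (1.486 × 90.56 × 3.233^(2/3))]² = 0.0019.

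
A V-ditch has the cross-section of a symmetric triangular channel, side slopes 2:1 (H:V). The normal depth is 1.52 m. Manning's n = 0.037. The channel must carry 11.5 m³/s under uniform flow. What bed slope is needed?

For a triangular section with side slope z = 2: A = zy² = 2×1.52² = 4.621 m²; P = 2y√(1+z²) = 2×1.52×2.236 = 6.798 m.
Hydraulic radius R = A/P = 4.621/6.798 = 0.6798 m.
From Manning's equation, S = [nQ / (1 A R^(2/3))]² = [0.037 × 11.5 / (1 × 4.621 × 0.6798^(2/3))]² = 0.0142.

S = 0.0142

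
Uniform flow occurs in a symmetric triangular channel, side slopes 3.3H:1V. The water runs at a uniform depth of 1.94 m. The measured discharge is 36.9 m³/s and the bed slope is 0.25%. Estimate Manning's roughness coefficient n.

For a triangular section with side slope z = 3.3: A = zy² = 3.3×1.94² = 12.42 m²; P = 2y√(1+z²) = 2×1.94×3.448 = 13.38 m.
Hydraulic radius R = A/P = 12.42/13.38 = 0.9283 m.
Rearranging Manning's equation: n = (1/Q) A R^(2/3) S^(1/2) = (1/36.9) × 12.42 × 0.9283^(2/3) × √0.0025 = 0.016.

n = 0.016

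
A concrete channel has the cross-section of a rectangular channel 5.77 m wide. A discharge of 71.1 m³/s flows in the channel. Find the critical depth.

For a rectangular channel, critical depth y_c = (q²/g)^(1/3) where q = Q/b = 71.1/5.77 = 12.32 m²/s.
So y_c = (12.32²/9.81)^(1/3) = 2.49 m.

y_c = 2.49 m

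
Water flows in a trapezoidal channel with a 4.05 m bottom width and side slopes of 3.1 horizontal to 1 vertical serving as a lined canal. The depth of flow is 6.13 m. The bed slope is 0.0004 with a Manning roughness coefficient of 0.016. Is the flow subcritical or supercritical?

With bottom width b = 4.05 m and side slope z = 3.1: A = (b + zy)y = (4.05 + 3.1×6.13)×6.13 = 141.3 m²; P = b + 2y√(1+z²) = 4.05 + 2×6.13×3.257 = 43.98 m.
Hydraulic radius R = A/P = 141.3/43.98 = 3.213 m.
V = (1/n) R^(2/3) √S = (1/0.016) × 3.213^(2/3) × √0.0004 = 2.722 m/s. Hydraulic depth D_h = A/T = 141.3/42.06 = 3.36 m.
Froude number Fr = V/√(g·D_h) = 2.722/√(9.81×3.36) = 0.474, which is less than 1, so the flow is subcritical.

subcritical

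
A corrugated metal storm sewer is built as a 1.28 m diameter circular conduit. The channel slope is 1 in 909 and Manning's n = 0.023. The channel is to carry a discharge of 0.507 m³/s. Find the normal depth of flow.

Manning's equation rearranged: A R^(2/3) = nQ / (1·√S) = 0.023 × 0.507 / (√0.0011) = 0.3516.
Trying y = 0.795 m: A R^(2/3) = 0.4261 — too large.
Trying y = 0.631 m: A R^(2/3) = 0.2938 — too small.
Trying y = 0.703 m: A R^(2/3) = 0.3518 — matches.

y_n = 0.703 m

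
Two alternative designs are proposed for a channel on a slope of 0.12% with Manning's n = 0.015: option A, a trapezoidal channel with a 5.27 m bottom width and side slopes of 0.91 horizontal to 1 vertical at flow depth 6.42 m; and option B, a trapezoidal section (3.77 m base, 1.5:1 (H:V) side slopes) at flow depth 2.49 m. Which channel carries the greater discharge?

channel A

Channel A: With bottom width b = 5.27 m and side slope z = 0.91: A = (b + zy)y = (5.27 + 0.91×6.42)×6.42 = 71.34 m²; P = b + 2y√(1+z²) = 5.27 + 2×6.42×1.352 = 22.63 m. Hydraulic radius R = A/P = 71.34/22.63 = 3.152 m. Q_A = (1/0.015)·71.34·3.152^(2/3)·√0.0012 = 354.2 m³/s.
Channel B: With bottom width b = 3.77 m and side slope z = 1.5: A = (b + zy)y = (3.77 + 1.5×2.49)×2.49 = 18.69 m²; P = b + 2y√(1+z²) = 3.77 + 2×2.49×1.803 = 12.75 m. Hydraulic radius R = A/P = 18.69/12.75 = 1.466 m. Q_B = (1/0.015)·18.69·1.466^(2/3)·√0.0012 = 55.69 m³/s.
Q_A = 354.2 m³/s vs Q_B = 55.69 m³/s, so channel A carries more.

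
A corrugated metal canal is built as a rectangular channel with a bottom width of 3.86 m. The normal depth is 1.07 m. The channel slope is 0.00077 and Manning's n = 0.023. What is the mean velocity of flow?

V = 0.941 m/s

Flow area A = b·y = 3.86 × 1.07 = 4.13 m². Wetted perimeter P = b + 2y = 3.86 + 2×1.07 = 6 m.
Hydraulic radius R = A/P = 4.13/6 = 0.6884 m.
From Manning's equation, V = (1/n) R^(2/3) S^(1/2) = (1/0.023) × 0.6884^(2/3) × 0.00077^(1/2) = 0.941 m/s.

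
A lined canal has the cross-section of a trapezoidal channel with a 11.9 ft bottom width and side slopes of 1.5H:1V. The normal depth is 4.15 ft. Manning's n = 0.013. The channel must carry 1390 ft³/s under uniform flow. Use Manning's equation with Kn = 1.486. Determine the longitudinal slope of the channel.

S = 0.00662

With bottom width b = 11.9 ft and side slope z = 1.5: A = (b + zy)y = (11.9 + 1.5×4.15)×4.15 = 75.22 ft²; P = b + 2y√(1+z²) = 11.9 + 2×4.15×1.803 = 26.86 ft.
Hydraulic radius R = A/P = 75.22/26.86 = 2.8 ft.
From Manning's equation, S = [nQ / (1.486 A R^(2/3))]² = [0.013 × 1390 / (1.486 × 75.22 × 2.8^(2/3))]² = 0.00662.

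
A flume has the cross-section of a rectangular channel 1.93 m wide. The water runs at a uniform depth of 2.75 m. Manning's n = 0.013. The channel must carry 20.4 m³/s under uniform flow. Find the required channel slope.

Flow area A = b·y = 1.93 × 2.75 = 5.308 m². Wetted perimeter P = b + 2y = 1.93 + 2×2.75 = 7.43 m.
Hydraulic radius R = A/P = 5.308/7.43 = 0.7143 m.
From Manning's equation, S = [nQ / (1 A R^(2/3))]² = [0.013 × 20.4 / (1 × 5.308 × 0.7143^(2/3))]² = 0.00391.

S = 0.00391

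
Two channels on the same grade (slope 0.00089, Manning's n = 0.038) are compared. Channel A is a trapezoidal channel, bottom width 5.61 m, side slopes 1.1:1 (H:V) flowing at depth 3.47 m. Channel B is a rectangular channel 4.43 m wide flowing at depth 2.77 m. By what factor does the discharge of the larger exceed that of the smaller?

3.75

Channel A: With bottom width b = 5.61 m and side slope z = 1.1: A = (b + zy)y = (5.61 + 1.1×3.47)×3.47 = 32.71 m²; P = b + 2y√(1+z²) = 5.61 + 2×3.47×1.487 = 15.93 m. Hydraulic radius R = A/P = 32.71/15.93 = 2.054 m. Q_A = (1/0.038)·32.71·2.054^(2/3)·√0.00089 = 41.49 m³/s.
Channel B: Flow area A = b·y = 4.43 × 2.77 = 12.27 m². Wetted perimeter P = b + 2y = 4.43 + 2×2.77 = 9.97 m. Hydraulic radius R = A/P = 12.27/9.97 = 1.231 m. Q_B = (1/0.038)·12.27·1.231^(2/3)·√0.00089 = 11.06 m³/s.
The larger discharge is 41.49 m³/s and the smaller is 11.06 m³/s; the ratio is 3.75.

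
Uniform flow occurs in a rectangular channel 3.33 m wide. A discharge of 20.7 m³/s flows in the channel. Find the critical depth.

For a rectangular channel, critical depth y_c = (q²/g)^(1/3) where q = Q/b = 20.7/3.33 = 6.216 m²/s.
So y_c = (6.216²/9.81)^(1/3) = 1.58 m.

y_c = 1.58 m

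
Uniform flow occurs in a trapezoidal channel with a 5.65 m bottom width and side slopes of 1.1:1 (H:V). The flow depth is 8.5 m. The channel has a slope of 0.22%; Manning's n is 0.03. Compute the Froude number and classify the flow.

subcritical

With bottom width b = 5.65 m and side slope z = 1.1: A = (b + zy)y = (5.65 + 1.1×8.5)×8.5 = 127.5 m²; P = b + 2y√(1+z²) = 5.65 + 2×8.5×1.487 = 30.92 m.
Hydraulic radius R = A/P = 127.5/30.92 = 4.123 m.
V = (1/n) R^(2/3) √S = (1/0.03) × 4.123^(2/3) × √0.0022 = 4.02 m/s. Hydraulic depth D_h = A/T = 127.5/24.35 = 5.236 m.
Froude number Fr = V/√(g·D_h) = 4.02/√(9.81×5.236) = 0.561, which is less than 1, so the flow is subcritical.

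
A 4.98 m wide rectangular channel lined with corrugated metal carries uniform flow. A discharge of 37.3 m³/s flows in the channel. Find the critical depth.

y_c = 1.79 m

For a rectangular channel, critical depth y_c = (q²/g)^(1/3) where q = Q/b = 37.3/4.98 = 7.49 m²/s.
So y_c = (7.49²/9.81)^(1/3) = 1.79 m.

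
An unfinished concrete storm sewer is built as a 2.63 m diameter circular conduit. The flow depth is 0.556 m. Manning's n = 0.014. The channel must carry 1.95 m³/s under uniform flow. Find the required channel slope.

For a circular section of diameter D = 2.63 m at depth y = 0.556 m, the central angle is θ = 2 arccos(1 − 2y/D) = 1.911 rad. Then A = (D²/8)(θ − sin θ) = 0.8373 m² and P = Dθ/2 = 2.513 m.
Hydraulic radius R = A/P = 0.8373/2.513 = 0.3332 m.
From Manning's equation, S = [nQ / (1 A R^(2/3))]² = [0.014 × 1.95 / (1 × 0.8373 × 0.3332^(2/3))]² = 0.0046.

S = 0.0046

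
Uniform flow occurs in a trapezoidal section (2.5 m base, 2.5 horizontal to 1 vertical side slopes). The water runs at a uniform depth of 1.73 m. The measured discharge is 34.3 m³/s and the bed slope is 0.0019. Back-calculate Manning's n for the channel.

With bottom width b = 2.5 m and side slope z = 2.5: A = (b + zy)y = (2.5 + 2.5×1.73)×1.73 = 11.81 m²; P = b + 2y√(1+z²) = 2.5 + 2×1.73×2.693 = 11.82 m.
Hydraulic radius R = A/P = 11.81/11.82 = 0.9992 m.
Rearranging Manning's equation: n = (1/Q) A R^(2/3) S^(1/2) = (1/34.3) × 11.81 × 0.9992^(2/3) × √0.0019 = 0.015.

n = 0.015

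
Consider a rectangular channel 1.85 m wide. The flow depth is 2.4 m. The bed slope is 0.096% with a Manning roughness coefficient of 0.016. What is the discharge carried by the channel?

Flow area A = b·y = 1.85 × 2.4 = 4.44 m². Wetted perimeter P = b + 2y = 1.85 + 2×2.4 = 6.65 m.
Hydraulic radius R = A/P = 4.44/6.65 = 0.6677 m.
Manning's equation: Q = (1/n) A R^(2/3) S^(1/2) = (1/0.016) × 4.44 × 0.6677^(2/3) × 0.00096^(1/2) = 6.57 m³/s.

Q = 6.57 m³/s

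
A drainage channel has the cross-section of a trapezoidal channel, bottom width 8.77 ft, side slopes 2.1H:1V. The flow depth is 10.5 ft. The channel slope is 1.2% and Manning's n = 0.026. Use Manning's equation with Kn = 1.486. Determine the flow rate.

Q = 6400 ft³/s

With bottom width b = 8.77 ft and side slope z = 2.1: A = (b + zy)y = (8.77 + 2.1×10.5)×10.5 = 323.6 ft²; P = b + 2y√(1+z²) = 8.77 + 2×10.5×2.326 = 57.61 ft.
Hydraulic radius R = A/P = 323.6/57.61 = 5.617 ft.
Manning's equation: Q = (1.486/n) A R^(2/3) S^(1/2) = (1.486/0.026) × 323.6 × 5.617^(2/3) × 0.012^(1/2) = 6400 ft³/s.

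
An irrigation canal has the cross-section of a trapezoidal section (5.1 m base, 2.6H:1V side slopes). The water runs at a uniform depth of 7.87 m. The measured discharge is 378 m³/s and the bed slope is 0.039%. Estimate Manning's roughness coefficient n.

n = 0.027

With bottom width b = 5.1 m and side slope z = 2.6: A = (b + zy)y = (5.1 + 2.6×7.87)×7.87 = 201.2 m²; P = b + 2y√(1+z²) = 5.1 + 2×7.87×2.786 = 48.95 m.
Hydraulic radius R = A/P = 201.2/48.95 = 4.11 m.
Rearranging Manning's equation: n = (1/Q) A R^(2/3) S^(1/2) = (1/378) × 201.2 × 4.11^(2/3) × √0.00039 = 0.027.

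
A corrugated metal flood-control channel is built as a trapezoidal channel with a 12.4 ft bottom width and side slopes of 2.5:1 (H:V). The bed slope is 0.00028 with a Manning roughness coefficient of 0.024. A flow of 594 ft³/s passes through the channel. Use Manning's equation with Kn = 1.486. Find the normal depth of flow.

y_n = 7.18 ft

Manning's equation rearranged: A R^(2/3) = nQ / (1.486·√S) = 0.024 × 594 / (1.486 × √0.00028) = 573.3.
At y = 5.95 ft: A R^(2/3) = 384.8 — low.
At y = 8.69 ft: A R^(2/3) = 868.2 — high.
At y = 7.18 ft: A R^(2/3) = 573.3 — close enough.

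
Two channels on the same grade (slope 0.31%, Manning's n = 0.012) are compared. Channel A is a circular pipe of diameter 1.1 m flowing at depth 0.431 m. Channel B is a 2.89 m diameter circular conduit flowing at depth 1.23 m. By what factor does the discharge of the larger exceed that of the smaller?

15.3

Channel A: For a circular section of diameter D = 1.1 m at depth y = 0.431 m, the central angle is θ = 2 arccos(1 − 2y/D) = 2.705 rad. Then A = (D²/8)(θ − sin θ) = 0.3453 m² and P = Dθ/2 = 1.488 m. Hydraulic radius R = A/P = 0.3453/1.488 = 0.2321 m. Q_A = (1/0.012)·0.3453·0.2321^(2/3)·√0.0031 = 0.605 m³/s.
Channel B: For a circular section of diameter D = 2.89 m at depth y = 1.23 m, the central angle is θ = 2 arccos(1 − 2y/D) = 2.843 rad. Then A = (D²/8)(θ − sin θ) = 2.661 m² and P = Dθ/2 = 4.108 m. Hydraulic radius R = A/P = 2.661/4.108 = 0.6477 m. Q_B = (1/0.012)·2.661·0.6477^(2/3)·√0.0031 = 9.242 m³/s.
The larger discharge is 9.242 m³/s and the smaller is 0.605 m³/s; the ratio is 15.3.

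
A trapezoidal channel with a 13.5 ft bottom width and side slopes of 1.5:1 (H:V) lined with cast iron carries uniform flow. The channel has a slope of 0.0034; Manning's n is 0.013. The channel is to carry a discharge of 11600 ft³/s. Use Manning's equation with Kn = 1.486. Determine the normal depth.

y_n = 13.6 ft

Manning's equation rearranged: A R^(2/3) = nQ / (1.486·√S) = 0.013 × 11600 / (1.486 × √0.0034) = 1740.
Trying y = 17.2 ft: A R^(2/3) = 2914 — too large.
Trying y = 9.56 ft: A R^(2/3) = 834.1 — too small.
Trying y = 13.6 ft: A R^(2/3) = 1746 — close enough.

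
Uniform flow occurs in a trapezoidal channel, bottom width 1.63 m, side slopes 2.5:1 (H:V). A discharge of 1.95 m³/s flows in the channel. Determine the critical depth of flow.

At critical depth, Q² T / (g A³) = 1, i.e. A³/T = Q²/g = 1.95²/9.81 = 0.3876.
Try y = 0.342 m: A³/T = 0.1838 — short.
Try y = 0.422 m: A³/T = 0.389 — matches.

y_c = 0.422 m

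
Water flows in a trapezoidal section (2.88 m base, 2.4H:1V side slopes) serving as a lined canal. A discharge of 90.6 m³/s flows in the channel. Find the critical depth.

At critical depth, Q² T / (g A³) = 1, i.e. A³/T = Q²/g = 90.6²/9.81 = 836.7.
Trying y = 2.97 m: A³/T = 1533 — over.
Trying y = 2.28 m: A³/T = 499.5 — short.
Trying y = 2.58 m: A³/T = 840 — ≈ 836.7.

y_c = 2.58 m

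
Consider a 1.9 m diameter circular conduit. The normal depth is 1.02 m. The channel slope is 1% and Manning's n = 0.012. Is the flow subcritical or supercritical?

For a circular section of diameter D = 1.9 m at depth y = 1.02 m, the central angle is θ = 2 arccos(1 − 2y/D) = 3.289 rad. Then A = (D²/8)(θ − sin θ) = 1.551 m² and P = Dθ/2 = 3.125 m.
Hydraulic radius R = A/P = 1.551/3.125 = 0.4962 m.
V = (1/n) R^(2/3) √S = (1/0.012) × 0.4962^(2/3) × √0.01 = 5.223 m/s. Hydraulic depth D_h = A/T = 1.551/1.895 = 0.8183 m.
Froude number Fr = V/√(g·D_h) = 5.223/√(9.81×0.8183) = 1.84, which is greater than 1, so the flow is supercritical.

supercritical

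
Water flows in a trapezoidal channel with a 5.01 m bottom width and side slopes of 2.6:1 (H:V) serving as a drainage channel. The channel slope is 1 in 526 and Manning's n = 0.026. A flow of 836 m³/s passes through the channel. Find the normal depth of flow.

Manning's equation rearranged: A R^(2/3) = nQ / (1·√S) = 0.026 × 836 / (√0.001901) = 498.5.
Try y = 9.14 m: A R^(2/3) = 738.1 — over.
Try y = 6.38 m: A R^(2/3) = 311.4 — short.
Try y = 7.77 m: A R^(2/3) = 498.2 — close enough.

y_n = 7.77 m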